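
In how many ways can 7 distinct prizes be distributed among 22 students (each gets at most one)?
P(22,7) = 22!/(22-7)! = 859541760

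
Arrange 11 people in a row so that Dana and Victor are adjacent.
Treat as block: (11-1)! × 2! = 3628800 × 2 = 7257600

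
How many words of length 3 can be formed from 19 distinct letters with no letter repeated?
P(19,3) = 19!/(19-3)! = 5814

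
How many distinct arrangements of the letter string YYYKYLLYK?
9! / (2! × 2! × 5!) = 756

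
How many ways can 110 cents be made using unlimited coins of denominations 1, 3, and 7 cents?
Coefficient of x^110 in 1/(1-x^1) · 1/(1-x^3) · 1/(1-x^7). Case on j = number of 7-cent coins (j = 0..15); remainder r = 110 - 7j is made from {1,3} in ⌊r/3⌋+1 ways. r = 110, 103, 96, 89, 82, 75, 68, 61, 54, 47, 40, 33, 26, 19, 12, 5 → 37 + 35 + 33 + 30 + 28 + 26 + 23 + 21 + 19 + 16 + 14 + 12 + 9 + 7 + 5 + 2 = 317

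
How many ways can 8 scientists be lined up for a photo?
8! = 40320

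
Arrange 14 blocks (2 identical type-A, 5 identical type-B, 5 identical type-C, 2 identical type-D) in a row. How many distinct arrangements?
14! / (2! × 5! × 5! × 2!) = 1513512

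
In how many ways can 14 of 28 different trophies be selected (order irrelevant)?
C(28,14) = 28!/(14!×14!) = 40116600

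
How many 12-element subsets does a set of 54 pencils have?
C(54,12) = 54!/(12!×42!) = 343006888770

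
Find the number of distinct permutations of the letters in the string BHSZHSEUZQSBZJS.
15! / (1! × 1! × 3! × 1! × 1! × 2! × 4! × 2!) = 2270268000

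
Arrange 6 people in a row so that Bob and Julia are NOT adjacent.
Total - adjacent = 6! - (6-1)!×2 = 720 - 240 = 480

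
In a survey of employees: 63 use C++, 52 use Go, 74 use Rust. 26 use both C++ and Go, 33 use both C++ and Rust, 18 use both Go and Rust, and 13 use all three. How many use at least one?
|A∪B∪C| = 63+52+74-26-33-18+13 = 125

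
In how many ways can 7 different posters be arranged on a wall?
7! = 5040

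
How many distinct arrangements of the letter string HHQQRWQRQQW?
11! / (2! × 2! × 2! × 5!) = 41580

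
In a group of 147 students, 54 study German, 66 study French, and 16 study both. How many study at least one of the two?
|A∪B| = |A| + |B| - |A∩B| = 54 + 66 - 16 = 104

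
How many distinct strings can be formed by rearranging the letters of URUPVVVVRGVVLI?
14! / (1! × 6! × 2! × 2! × 1! × 1! × 1!) = 30270240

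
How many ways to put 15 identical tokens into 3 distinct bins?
C(15+3-1, 3-1) = C(17, 2) = 136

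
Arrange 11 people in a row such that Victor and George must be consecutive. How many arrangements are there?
Treat the 2 as one block: (11-2+1)! × 2! = 3628800 × 2 = 7257600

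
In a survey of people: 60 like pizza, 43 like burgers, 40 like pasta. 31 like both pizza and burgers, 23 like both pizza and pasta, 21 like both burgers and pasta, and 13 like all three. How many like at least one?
|A∪B∪C| = 60+43+40-31-23-21+13 = 81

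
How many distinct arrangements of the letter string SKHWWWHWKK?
10! / (4! × 1! × 3! × 2!) = 12600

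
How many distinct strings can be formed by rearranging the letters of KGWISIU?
7! / (2! × 1! × 1! × 1! × 1! × 1!) = 2520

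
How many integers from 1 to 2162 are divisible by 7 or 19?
⌊2162/7⌋ + ⌊2162/19⌋ - ⌊2162/133⌋ = 308 + 113 - 16 = 405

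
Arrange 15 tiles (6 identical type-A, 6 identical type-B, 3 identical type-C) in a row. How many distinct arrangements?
15! / (6! × 6! × 3!) = 420420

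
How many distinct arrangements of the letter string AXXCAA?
6! / (1! × 3! × 2!) = 60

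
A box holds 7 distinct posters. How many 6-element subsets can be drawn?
C(7,6) = 7!/(6!×1!) = 7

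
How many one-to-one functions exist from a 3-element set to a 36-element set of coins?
P(36,3) = 36!/(36-3)! = 42840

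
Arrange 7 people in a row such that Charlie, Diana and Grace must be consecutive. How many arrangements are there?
Treat the 3 as one block: (7-3+1)! × 3! = 120 × 6 = 720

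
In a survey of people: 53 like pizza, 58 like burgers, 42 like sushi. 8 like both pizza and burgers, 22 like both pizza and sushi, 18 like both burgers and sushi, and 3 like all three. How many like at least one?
|A∪B∪C| = 53+58+42-8-22-18+3 = 108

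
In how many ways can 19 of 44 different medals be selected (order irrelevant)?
C(44,19) = 44!/(19!×25!) = 1408831480056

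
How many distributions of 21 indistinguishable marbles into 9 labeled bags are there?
C(21+9-1, 9-1) = C(29, 8) = 4292145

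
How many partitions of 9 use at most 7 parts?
By conjugation, equals partitions of 9 into parts ≤ 7. Let r_j(i) = number of partitions of i into parts ≤ j, for i = 0..9. r_1(i) = 1 for all i; r_j(i) = r_{j-1}(i) + r_j(i-j). Rows j = 2..7: ≤2: 1 1 2 2 3 3 4 4 5 5; ≤3: 1 1 2 3 4 5 7 8 10 12; ≤4: 1 1 2 3 5 6 9 11 15 18; ≤5: 1 1 2 3 5 7 10 13 18 23; ≤6: 1 1 2 3 5 7 11 14 20 26; ≤7: 1 1 2 3 5 7 11 15 21 28. r_7(9) = 28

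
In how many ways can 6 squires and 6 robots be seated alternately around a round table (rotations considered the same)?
Fix one of the squires: (6-1)! ways for the remaining squires, × 6! ways for the robots = 120 × 720 = 86400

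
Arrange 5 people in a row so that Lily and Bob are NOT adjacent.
Total - adjacent = 5! - (5-1)!×2 = 120 - 48 = 72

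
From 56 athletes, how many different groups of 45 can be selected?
C(56,45) = 56!/(45!×11!) = 148902215280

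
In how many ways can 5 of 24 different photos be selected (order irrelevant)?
C(24,5) = 24!/(5!×19!) = 42504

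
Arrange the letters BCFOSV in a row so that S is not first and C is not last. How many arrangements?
By inclusion-exclusion: 6! - 2×(6-1)! + (6-2)! = 720 - 240 + 24 = 504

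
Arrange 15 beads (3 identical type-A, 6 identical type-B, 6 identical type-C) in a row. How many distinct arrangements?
15! / (3! × 6! × 6!) = 420420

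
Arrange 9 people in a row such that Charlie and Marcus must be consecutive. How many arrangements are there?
Treat the 2 as one block: (9-2+1)! × 2! = 40320 × 2 = 80640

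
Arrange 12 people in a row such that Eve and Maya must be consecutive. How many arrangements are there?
Treat the 2 as one block: (12-2+1)! × 2! = 39916800 × 2 = 79833600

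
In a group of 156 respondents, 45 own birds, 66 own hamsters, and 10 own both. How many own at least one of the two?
|A∪B| = |A| + |B| - |A∩B| = 45 + 66 - 10 = 101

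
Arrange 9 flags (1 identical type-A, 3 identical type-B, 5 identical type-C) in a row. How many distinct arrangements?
9! / (1! × 3! × 5!) = 504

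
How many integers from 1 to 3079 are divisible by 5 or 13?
⌊3079/5⌋ + ⌊3079/13⌋ - ⌊3079/65⌋ = 615 + 236 - 47 = 804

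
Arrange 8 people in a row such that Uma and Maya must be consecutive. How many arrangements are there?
Treat the 2 as one block: (8-2+1)! × 2! = 5040 × 2 = 10080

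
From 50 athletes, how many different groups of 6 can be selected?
C(50,6) = 50!/(6!×44!) = 15890700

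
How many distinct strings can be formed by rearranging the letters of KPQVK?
5! / (1! × 1! × 2! × 1!) = 60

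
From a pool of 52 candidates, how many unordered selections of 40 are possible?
C(52,40) = 52!/(40!×12!) = 206379406870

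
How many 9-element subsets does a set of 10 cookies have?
C(10,9) = 10!/(9!×1!) = 10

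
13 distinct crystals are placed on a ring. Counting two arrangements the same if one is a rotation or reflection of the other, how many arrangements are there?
(13-1)!/2 = 479001600/2 = 239500800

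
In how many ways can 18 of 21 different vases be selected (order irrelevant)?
C(21,18) = 21!/(18!×3!) = 1330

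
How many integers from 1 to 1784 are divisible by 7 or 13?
⌊1784/7⌋ + ⌊1784/13⌋ - ⌊1784/91⌋ = 254 + 137 - 19 = 372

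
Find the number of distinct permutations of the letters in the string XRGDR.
5! / (1! × 1! × 1! × 2!) = 60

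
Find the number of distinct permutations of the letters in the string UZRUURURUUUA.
12! / (1! × 1! × 3! × 7!) = 15840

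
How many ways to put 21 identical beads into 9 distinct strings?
C(21+9-1, 9-1) = C(29, 8) = 4292145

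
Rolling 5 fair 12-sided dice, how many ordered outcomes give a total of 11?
Coefficient of x^11 in (x + x² + ... + x^12)^5. By inclusion-exclusion on dice exceeding 12: Σ_j (-1)^j C(5,j)·C(11-1-12j, 4) = C(5,0)·C(10,4) = 1·210 = 210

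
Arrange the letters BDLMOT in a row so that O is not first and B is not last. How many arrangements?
By inclusion-exclusion: 6! - 2×(6-1)! + (6-2)! = 720 - 240 + 24 = 504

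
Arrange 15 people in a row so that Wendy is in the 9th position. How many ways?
Fix one position: (15-1)! = 87178291200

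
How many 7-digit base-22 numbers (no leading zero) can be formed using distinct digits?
First digit: 21 choices (nonzero). Then descending: 21 × 21 × 20 × 19 × 18 × 17 × 16 = 820471680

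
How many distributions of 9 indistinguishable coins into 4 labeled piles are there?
C(9+4-1, 4-1) = C(12, 3) = 220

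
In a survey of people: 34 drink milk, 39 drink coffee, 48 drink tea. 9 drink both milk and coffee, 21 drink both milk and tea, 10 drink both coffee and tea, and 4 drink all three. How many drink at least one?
|A∪B∪C| = 34+39+48-9-21-10+4 = 85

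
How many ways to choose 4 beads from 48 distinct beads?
C(48,4) = 48!/(4!×44!) = 194580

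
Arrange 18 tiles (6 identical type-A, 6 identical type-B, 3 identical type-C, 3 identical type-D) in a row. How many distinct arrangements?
18! / (6! × 6! × 3! × 3!) = 343062720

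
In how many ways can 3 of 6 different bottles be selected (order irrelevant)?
C(6,3) = 6!/(3!×3!) = 20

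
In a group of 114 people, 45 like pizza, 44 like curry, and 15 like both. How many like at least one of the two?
|A∪B| = |A| + |B| - |A∩B| = 45 + 44 - 15 = 74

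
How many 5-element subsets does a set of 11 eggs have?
C(11,5) = 11!/(5!×6!) = 462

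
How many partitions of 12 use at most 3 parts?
By conjugation, equals partitions of 12 into parts ≤ 3. Let r_j(i) = number of partitions of i into parts ≤ j, for i = 0..12. r_1(i) = 1 for all i; r_j(i) = r_{j-1}(i) + r_j(i-j). Rows j = 2..3: ≤2: 1 1 2 2 3 3 4 4 5 5 6 6 7; ≤3: 1 1 2 3 4 5 7 8 10 12 14 16 19. r_3(12) = 19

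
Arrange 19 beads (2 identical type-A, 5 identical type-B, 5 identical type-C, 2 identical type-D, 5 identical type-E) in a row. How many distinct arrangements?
19! / (2! × 5! × 5! × 2! × 5!) = 17599117536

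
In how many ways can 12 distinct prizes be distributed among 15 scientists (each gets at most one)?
P(15,12) = 15!/(15-12)! = 217945728000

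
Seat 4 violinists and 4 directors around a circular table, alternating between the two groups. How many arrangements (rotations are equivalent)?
Fix one of the violinists: (4-1)! ways for the remaining violinists, × 4! ways for the directors = 6 × 24 = 144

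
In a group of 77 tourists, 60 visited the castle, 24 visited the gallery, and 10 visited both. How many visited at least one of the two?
|A∪B| = |A| + |B| - |A∩B| = 60 + 24 - 10 = 74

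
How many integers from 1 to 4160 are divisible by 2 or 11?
⌊4160/2⌋ + ⌊4160/11⌋ - ⌊4160/22⌋ = 2080 + 378 - 189 = 2269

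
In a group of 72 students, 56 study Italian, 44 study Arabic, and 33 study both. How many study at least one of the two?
|A∪B| = |A| + |B| - |A∩B| = 56 + 44 - 33 = 67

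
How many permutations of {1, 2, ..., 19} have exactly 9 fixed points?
Choose the 9 fixed points C(19,9) = 92378, derange the rest: !10 = Σ_{j=0}^{10} (-1)^j·10!/j! = 3628800 - 3628800 + 1814400 - 604800 + 151200 - 30240 + 5040 - 720 + 90 - 10 + 1 = 1334961. Product = 92378 × 1334961 = 123321027258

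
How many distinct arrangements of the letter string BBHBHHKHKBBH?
12! / (2! × 5! × 5!) = 16632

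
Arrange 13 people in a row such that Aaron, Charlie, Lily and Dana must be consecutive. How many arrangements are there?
Treat the 4 as one block: (13-4+1)! × 4! = 3628800 × 24 = 87091200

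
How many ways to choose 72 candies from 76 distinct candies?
C(76,72) = 76!/(72!×4!) = 1282975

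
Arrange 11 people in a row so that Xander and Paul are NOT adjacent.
Total - adjacent = 11! - (11-1)!×2 = 39916800 - 7257600 = 32659200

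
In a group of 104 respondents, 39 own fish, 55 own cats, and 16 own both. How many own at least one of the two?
|A∪B| = |A| + |B| - |A∩B| = 39 + 55 - 16 = 78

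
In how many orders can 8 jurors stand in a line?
8! = 40320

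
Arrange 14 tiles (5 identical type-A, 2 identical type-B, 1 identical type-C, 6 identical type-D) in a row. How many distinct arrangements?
14! / (5! × 2! × 1! × 6!) = 504504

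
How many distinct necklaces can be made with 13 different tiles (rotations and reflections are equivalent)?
(13-1)!/2 = 479001600/2 = 239500800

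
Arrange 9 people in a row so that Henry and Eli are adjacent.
Treat as block: (9-1)! × 2! = 40320 × 2 = 80640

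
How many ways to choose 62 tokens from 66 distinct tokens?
C(66,62) = 66!/(62!×4!) = 720720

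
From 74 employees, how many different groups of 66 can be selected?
C(74,66) = 74!/(66!×8!) = 15071474661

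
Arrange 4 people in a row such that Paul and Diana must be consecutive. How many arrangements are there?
Treat the 2 as one block: (4-2+1)! × 2! = 6 × 2 = 12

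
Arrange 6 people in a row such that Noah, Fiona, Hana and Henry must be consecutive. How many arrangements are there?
Treat the 4 as one block: (6-4+1)! × 4! = 6 × 24 = 144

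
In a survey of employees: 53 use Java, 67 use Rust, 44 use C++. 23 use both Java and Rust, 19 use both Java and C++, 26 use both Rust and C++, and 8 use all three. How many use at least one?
|A∪B∪C| = 53+67+44-23-19-26+8 = 104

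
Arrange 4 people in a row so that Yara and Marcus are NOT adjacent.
Total - adjacent = 4! - (4-1)!×2 = 24 - 12 = 12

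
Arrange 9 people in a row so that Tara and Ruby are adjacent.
Treat as block: (9-1)! × 2! = 40320 × 2 = 80640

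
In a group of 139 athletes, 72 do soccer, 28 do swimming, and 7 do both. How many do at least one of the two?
|A∪B| = |A| + |B| - |A∩B| = 72 + 28 - 7 = 93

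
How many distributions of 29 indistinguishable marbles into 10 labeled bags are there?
C(29+10-1, 10-1) = C(38, 9) = 163011640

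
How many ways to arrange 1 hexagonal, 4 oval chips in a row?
5! / (1! × 4!) = 5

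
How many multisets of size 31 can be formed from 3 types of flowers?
C(31+3-1, 3-1) = C(33, 2) = 528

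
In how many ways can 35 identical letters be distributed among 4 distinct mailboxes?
C(35+4-1, 4-1) = C(38, 3) = 8436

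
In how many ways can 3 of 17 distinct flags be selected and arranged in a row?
P(17,3) = 17!/(17-3)! = 4080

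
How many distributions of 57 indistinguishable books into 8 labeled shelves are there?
C(57+8-1, 8-1) = C(64, 7) = 621216192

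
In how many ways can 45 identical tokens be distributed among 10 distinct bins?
C(45+10-1, 10-1) = C(54, 9) = 5317936260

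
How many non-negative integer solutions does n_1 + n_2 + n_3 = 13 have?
C(13+3-1, 3-1) = C(15, 2) = 105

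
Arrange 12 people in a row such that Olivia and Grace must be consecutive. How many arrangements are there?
Treat the 2 as one block: (12-2+1)! × 2! = 39916800 × 2 = 79833600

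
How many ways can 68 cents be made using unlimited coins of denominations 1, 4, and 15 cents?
Coefficient of x^68 in 1/(1-x^1) · 1/(1-x^4) · 1/(1-x^15). Case on j = number of 15-cent coins (j = 0..4); remainder r = 68 - 15j is made from {1,4} in ⌊r/4⌋+1 ways. r = 68, 53, 38, 23, 8 → 18 + 14 + 10 + 6 + 3 = 51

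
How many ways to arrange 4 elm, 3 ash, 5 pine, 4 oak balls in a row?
16! / (4! × 3! × 5! × 4!) = 50450400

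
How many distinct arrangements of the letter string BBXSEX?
6! / (1! × 2! × 1! × 2!) = 180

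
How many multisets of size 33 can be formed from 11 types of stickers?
C(33+11-1, 11-1) = C(43, 10) = 1917334783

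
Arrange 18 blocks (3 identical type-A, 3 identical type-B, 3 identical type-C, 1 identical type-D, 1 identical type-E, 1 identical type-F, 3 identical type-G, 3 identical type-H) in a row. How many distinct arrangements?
18! / (3! × 3! × 3! × 1! × 1! × 1! × 3! × 3!) = 823350528000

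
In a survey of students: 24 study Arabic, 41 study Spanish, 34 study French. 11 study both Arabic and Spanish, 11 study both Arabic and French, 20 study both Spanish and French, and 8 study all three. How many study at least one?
|A∪B∪C| = 24+41+34-11-11-20+8 = 65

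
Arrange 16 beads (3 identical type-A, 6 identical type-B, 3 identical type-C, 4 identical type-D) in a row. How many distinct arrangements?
16! / (3! × 6! × 3! × 4!) = 33633600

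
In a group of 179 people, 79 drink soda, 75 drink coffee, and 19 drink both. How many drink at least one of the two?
|A∪B| = |A| + |B| - |A∩B| = 79 + 75 - 19 = 135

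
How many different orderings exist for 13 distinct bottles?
13! = 6227020800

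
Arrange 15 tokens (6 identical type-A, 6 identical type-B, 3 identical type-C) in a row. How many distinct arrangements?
15! / (6! × 6! × 3!) = 420420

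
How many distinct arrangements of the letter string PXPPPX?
6! / (2! × 4!) = 15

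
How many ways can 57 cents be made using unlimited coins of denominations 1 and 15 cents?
Coefficient of x^57 in 1/(1-x^1) · 1/(1-x^15). Use j coins of 15 for j = 0..⌊57/15⌋ = 3, the rest in 1s: 3 + 1 = 4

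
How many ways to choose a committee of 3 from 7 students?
C(7,3) = 7!/(3!×4!) = 35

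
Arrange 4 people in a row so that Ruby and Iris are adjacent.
Treat as block: (4-1)! × 2! = 6 × 2 = 12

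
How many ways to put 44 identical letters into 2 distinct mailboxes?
C(44+2-1, 2-1) = C(45, 1) = 45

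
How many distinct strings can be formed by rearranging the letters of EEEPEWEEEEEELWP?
15! / (2! × 2! × 1! × 10!) = 90090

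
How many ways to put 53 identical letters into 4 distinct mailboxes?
C(53+4-1, 4-1) = C(56, 3) = 27720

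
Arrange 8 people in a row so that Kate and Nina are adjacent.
Treat as block: (8-1)! × 2! = 5040 × 2 = 10080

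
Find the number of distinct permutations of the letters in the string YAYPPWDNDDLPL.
13! / (2! × 1! × 3! × 2! × 1! × 3! × 1!) = 43243200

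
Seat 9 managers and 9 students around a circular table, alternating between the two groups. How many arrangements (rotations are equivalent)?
Fix one of the managers: (9-1)! ways for the remaining managers, × 9! ways for the students = 40320 × 362880 = 14631321600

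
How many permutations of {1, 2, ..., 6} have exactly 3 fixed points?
Choose the 3 fixed points C(6,3) = 20, derange the rest: !3 = Σ_{j=0}^{3} (-1)^j·3!/j! = 6 - 6 + 3 - 1 = 2. Product = 20 × 2 = 40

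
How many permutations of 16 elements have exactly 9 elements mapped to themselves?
Choose the 9 fixed points C(16,9) = 11440, derange the rest: !7 = Σ_{j=0}^{7} (-1)^j·7!/j! = 5040 - 5040 + 2520 - 840 + 210 - 42 + 7 - 1 = 1854. Product = 11440 × 1854 = 21209760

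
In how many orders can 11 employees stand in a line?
11! = 39916800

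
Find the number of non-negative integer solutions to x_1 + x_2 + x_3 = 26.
C(26+3-1, 3-1) = C(28, 2) = 378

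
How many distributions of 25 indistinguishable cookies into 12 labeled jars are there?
C(25+12-1, 12-1) = C(36, 11) = 600805296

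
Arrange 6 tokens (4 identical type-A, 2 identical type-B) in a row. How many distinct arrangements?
6! / (4! × 2!) = 15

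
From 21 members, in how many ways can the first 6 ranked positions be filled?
P(21,6) = 21!/(21-6)! = 39070080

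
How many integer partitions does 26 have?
Pentagonal recurrence p(n) = p(n-1) + p(n-2) - p(n-5) - p(n-7) + p(n-12) + p(n-15) - ... gives p(0..25) = 1, 1, 2, 3, 5, 7, 11, 15, 22, 30, 42, 56, 77, 101, 135, 176, 231, 297, 385, 490, 627, 792, 1002, 1255, 1575, 1958. p(26) = p(25) + p(24) - p(21) - p(19) + p(14) + p(11) - p(4) - p(0) = 1958 + 1575 - 792 - 490 + 135 + 56 - 5 - 1 = 2436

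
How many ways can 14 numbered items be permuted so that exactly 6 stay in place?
Choose the 6 fixed points C(14,6) = 3003, derange the rest: !8 = Σ_{j=0}^{8} (-1)^j·8!/j! = 40320 - 40320 + 20160 - 6720 + 1680 - 336 + 56 - 8 + 1 = 14833. Product = 3003 × 14833 = 44543499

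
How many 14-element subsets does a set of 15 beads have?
C(15,14) = 15!/(14!×1!) = 15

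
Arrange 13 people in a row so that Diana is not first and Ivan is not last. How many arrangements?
By inclusion-exclusion: 13! - 2×(13-1)! + (13-2)! = 6227020800 - 958003200 + 39916800 = 5308934400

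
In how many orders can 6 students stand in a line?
6! = 720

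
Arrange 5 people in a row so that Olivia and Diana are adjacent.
Treat as block: (5-1)! × 2! = 24 × 2 = 48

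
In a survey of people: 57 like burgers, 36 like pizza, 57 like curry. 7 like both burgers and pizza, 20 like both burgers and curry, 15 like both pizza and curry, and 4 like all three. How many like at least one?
|A∪B∪C| = 57+36+57-7-20-15+4 = 112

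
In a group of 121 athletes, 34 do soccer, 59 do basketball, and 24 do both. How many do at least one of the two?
|A∪B| = |A| + |B| - |A∩B| = 34 + 59 - 24 = 69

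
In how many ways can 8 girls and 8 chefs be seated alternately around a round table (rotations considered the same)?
Fix one of the girls: (8-1)! ways for the remaining girls, × 8! ways for the chefs = 5040 × 40320 = 203212800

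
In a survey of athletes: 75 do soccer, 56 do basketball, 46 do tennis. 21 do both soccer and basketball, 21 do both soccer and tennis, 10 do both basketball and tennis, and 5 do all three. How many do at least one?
|A∪B∪C| = 75+56+46-21-21-10+5 = 130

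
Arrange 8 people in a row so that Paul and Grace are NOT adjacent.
Total - adjacent = 8! - (8-1)!×2 = 40320 - 10080 = 30240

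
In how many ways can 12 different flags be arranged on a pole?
12! = 479001600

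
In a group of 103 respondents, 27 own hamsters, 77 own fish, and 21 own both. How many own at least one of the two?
|A∪B| = |A| + |B| - |A∩B| = 27 + 77 - 21 = 83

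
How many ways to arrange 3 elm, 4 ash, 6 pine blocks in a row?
13! / (3! × 4! × 6!) = 60060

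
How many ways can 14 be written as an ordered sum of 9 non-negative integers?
C(14+9-1, 9-1) = C(22, 8) = 319770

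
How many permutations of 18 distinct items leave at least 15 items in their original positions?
Exactly j fixed points: C(18,j)·!(18-j); sum over j ≥ 15 (derangement numbers via !m = (m-1)·(!(m-1) + !(m-2)): !0..!3 = 1, 0, 1, 2). Σ_{j=15}^{18} C(18,j)·!(18-j) = C(18,15)·!3 + C(18,16)·!2 + C(18,17)·!1 + C(18,18)·!0 = 816·2 + 153·1 + 18·0 + 1·1 = 1786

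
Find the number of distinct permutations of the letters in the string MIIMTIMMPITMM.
13! / (4! × 6! × 1! × 2!) = 180180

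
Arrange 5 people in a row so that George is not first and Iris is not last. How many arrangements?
By inclusion-exclusion: 5! - 2×(5-1)! + (5-2)! = 120 - 48 + 6 = 78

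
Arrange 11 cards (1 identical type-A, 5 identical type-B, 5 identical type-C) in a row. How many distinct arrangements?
11! / (1! × 5! × 5!) = 2772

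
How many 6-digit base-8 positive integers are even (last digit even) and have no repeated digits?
Last∈{0,2,4,6}. Last=0: 2520. Last nonzero: 3×6×P(6,4) = 6480. Total = 9000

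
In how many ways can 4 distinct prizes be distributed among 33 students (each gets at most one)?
P(33,4) = 33!/(33-4)! = 982080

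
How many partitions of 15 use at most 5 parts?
By conjugation, equals partitions of 15 into parts ≤ 5. Let r_j(i) = number of partitions of i into parts ≤ j, for i = 0..15. r_1(i) = 1 for all i; r_j(i) = r_{j-1}(i) + r_j(i-j). Rows j = 2..5: ≤2: 1 1 2 2 3 3 4 4 5 5 6 6 7 7 8 8; ≤3: 1 1 2 3 4 5 7 8 10 12 14 16 19 21 24 27; ≤4: 1 1 2 3 5 6 9 11 15 18 23 27 34 39 47 54; ≤5: 1 1 2 3 5 7 10 13 18 23 30 37 47 57 70 84. r_5(15) = 84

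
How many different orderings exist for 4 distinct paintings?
4! = 24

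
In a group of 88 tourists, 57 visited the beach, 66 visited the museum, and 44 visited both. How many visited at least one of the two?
|A∪B| = |A| + |B| - |A∩B| = 57 + 66 - 44 = 79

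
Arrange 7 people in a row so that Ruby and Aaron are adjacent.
Treat as block: (7-1)! × 2! = 720 × 2 = 1440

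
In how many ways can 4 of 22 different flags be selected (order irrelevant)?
C(22,4) = 22!/(4!×18!) = 7315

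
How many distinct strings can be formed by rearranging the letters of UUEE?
4! / (2! × 2!) = 6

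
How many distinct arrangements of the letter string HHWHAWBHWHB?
11! / (3! × 2! × 5! × 1!) = 27720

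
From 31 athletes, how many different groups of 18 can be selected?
C(31,18) = 31!/(18!×13!) = 206253075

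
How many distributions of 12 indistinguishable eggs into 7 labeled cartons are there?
C(12+7-1, 7-1) = C(18, 6) = 18564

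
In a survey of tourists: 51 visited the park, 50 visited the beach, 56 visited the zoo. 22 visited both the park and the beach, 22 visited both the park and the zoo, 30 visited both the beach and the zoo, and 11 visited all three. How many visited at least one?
|A∪B∪C| = 51+50+56-22-22-30+11 = 94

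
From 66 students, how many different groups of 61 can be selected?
C(66,61) = 66!/(61!×5!) = 8936928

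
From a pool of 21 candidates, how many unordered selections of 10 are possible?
C(21,10) = 21!/(10!×11!) = 352716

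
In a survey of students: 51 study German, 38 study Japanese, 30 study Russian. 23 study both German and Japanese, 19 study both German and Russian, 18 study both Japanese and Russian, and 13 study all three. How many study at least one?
|A∪B∪C| = 51+38+30-23-19-18+13 = 72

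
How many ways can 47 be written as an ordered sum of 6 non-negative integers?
C(47+6-1, 6-1) = C(52, 5) = 2598960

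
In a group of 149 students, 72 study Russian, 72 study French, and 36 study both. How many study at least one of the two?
|A∪B| = |A| + |B| - |A∩B| = 72 + 72 - 36 = 108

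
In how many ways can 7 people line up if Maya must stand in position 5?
Fix one position: (7-1)! = 720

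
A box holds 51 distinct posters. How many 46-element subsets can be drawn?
C(51,46) = 51!/(46!×5!) = 2349060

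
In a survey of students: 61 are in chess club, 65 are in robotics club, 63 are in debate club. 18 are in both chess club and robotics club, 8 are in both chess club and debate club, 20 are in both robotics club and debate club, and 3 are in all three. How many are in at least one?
|A∪B∪C| = 61+65+63-18-8-20+3 = 146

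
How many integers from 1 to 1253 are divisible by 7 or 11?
⌊1253/7⌋ + ⌊1253/11⌋ - ⌊1253/77⌋ = 179 + 113 - 16 = 276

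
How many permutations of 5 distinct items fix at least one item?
Complement of the derangements. !5 = Σ_{j=0}^{5} (-1)^j·5!/j! = 120 - 120 + 60 - 20 + 5 - 1 = 44. 5! - !5 = 120 - 44 = 76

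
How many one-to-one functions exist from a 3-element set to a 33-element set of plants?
P(33,3) = 33!/(33-3)! = 32736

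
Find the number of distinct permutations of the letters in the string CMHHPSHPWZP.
11! / (1! × 1! × 3! × 1! × 1! × 3! × 1!) = 1108800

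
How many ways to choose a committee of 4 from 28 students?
C(28,4) = 28!/(4!×24!) = 20475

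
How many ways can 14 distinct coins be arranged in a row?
14! = 87178291200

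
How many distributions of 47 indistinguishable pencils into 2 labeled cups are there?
C(47+2-1, 2-1) = C(48, 1) = 48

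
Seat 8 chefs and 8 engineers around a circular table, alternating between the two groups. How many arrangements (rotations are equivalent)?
Fix one of the chefs: (8-1)! ways for the remaining chefs, × 8! ways for the engineers = 5040 × 40320 = 203212800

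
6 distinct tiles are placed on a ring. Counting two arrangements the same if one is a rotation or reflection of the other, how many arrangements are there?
(6-1)!/2 = 120/2 = 60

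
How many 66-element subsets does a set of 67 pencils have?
C(67,66) = 67!/(66!×1!) = 67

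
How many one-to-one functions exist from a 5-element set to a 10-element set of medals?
P(10,5) = 10!/(10-5)! = 30240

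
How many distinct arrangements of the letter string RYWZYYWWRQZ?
11! / (3! × 2! × 1! × 3! × 2!) = 277200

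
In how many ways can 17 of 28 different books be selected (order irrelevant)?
C(28,17) = 28!/(17!×11!) = 21474180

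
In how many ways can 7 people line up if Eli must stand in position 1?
Fix one position: (7-1)! = 720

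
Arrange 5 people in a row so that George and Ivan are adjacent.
Treat as block: (5-1)! × 2! = 24 × 2 = 48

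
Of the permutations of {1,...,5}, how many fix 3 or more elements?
Exactly j fixed points: C(5,j)·!(5-j); sum over j ≥ 3 (derangement numbers via !m = (m-1)·(!(m-1) + !(m-2)): !0..!2 = 1, 0, 1). Σ_{j=3}^{5} C(5,j)·!(5-j) = C(5,3)·!2 + C(5,4)·!1 + C(5,5)·!0 = 10·1 + 5·0 + 1·1 = 11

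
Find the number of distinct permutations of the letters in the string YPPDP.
5! / (1! × 3! × 1!) = 20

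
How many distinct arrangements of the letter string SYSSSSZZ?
8! / (5! × 2! × 1!) = 168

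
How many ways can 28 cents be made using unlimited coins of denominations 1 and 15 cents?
Coefficient of x^28 in 1/(1-x^1) · 1/(1-x^15). Use j coins of 15 for j = 0..⌊28/15⌋ = 1, the rest in 1s: 1 + 1 = 2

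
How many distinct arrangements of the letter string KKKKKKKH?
8! / (7! × 1!) = 8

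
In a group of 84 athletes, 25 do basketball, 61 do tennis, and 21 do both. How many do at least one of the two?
|A∪B| = |A| + |B| - |A∩B| = 25 + 61 - 21 = 65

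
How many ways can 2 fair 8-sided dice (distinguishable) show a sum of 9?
Coefficient of x^9 in (x + x² + ... + x^8)^2. By inclusion-exclusion on dice exceeding 8: Σ_j (-1)^j C(2,j)·C(9-1-8j, 1) = C(2,0)·C(8,1) = 1·8 = 8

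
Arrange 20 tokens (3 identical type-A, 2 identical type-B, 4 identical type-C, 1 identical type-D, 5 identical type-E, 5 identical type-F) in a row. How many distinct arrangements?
20! / (3! × 2! × 4! × 1! × 5! × 5!) = 586637251200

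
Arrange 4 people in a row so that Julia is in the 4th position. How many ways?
Fix one position: (4-1)! = 6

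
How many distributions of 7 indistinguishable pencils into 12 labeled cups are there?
C(7+12-1, 12-1) = C(18, 11) = 31824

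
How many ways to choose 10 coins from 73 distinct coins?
C(73,10) = 73!/(10!×63!) = 621324937376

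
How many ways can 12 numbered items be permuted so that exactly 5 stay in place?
Choose the 5 fixed points C(12,5) = 792, derange the rest: !7 = Σ_{j=0}^{7} (-1)^j·7!/j! = 5040 - 5040 + 2520 - 840 + 210 - 42 + 7 - 1 = 1854. Product = 792 × 1854 = 1468368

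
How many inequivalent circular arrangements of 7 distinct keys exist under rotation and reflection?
(7-1)!/2 = 720/2 = 360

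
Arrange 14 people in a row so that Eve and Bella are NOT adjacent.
Total - adjacent = 14! - (14-1)!×2 = 87178291200 - 12454041600 = 74724249600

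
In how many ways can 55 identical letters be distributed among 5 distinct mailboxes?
C(55+5-1, 5-1) = C(59, 4) = 455126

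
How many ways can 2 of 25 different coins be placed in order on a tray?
P(25,2) = 25!/(25-2)! = 600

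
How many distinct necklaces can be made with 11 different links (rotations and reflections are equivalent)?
(11-1)!/2 = 3628800/2 = 1814400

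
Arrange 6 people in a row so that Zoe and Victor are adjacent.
Treat as block: (6-1)! × 2! = 120 × 2 = 240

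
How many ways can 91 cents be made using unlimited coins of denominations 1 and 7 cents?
Coefficient of x^91 in 1/(1-x^1) · 1/(1-x^7). Use j coins of 7 for j = 0..⌊91/7⌋ = 13, the rest in 1s: 13 + 1 = 14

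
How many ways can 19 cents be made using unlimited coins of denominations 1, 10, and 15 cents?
Coefficient of x^19 in 1/(1-x^1) · 1/(1-x^10) · 1/(1-x^15). Case on j = number of 15-cent coins (j = 0..1); remainder r = 19 - 15j is made from {1,10} in ⌊r/10⌋+1 ways. r = 19, 4 → 2 + 1 = 3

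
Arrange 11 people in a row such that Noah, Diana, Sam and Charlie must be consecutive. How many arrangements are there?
Treat the 4 as one block: (11-4+1)! × 4! = 40320 × 24 = 967680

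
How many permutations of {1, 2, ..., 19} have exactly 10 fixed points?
Choose the 10 fixed points C(19,10) = 92378, derange the rest: !9 = Σ_{j=0}^{9} (-1)^j·9!/j! = 362880 - 362880 + 181440 - 60480 + 15120 - 3024 + 504 - 72 + 9 - 1 = 133496. Product = 92378 × 133496 = 12332093488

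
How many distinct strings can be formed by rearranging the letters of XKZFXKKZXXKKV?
13! / (2! × 4! × 5! × 1! × 1!) = 1081080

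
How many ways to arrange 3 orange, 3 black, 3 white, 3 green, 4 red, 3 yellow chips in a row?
19! / (3! × 3! × 3! × 3! × 4! × 3!) = 651819168000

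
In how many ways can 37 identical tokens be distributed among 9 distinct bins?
C(37+9-1, 9-1) = C(45, 8) = 215553195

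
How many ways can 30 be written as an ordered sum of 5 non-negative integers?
C(30+5-1, 5-1) = C(34, 4) = 46376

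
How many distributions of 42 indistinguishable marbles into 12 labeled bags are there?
C(42+12-1, 12-1) = C(53, 11) = 76223753060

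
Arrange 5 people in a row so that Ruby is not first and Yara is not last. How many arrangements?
By inclusion-exclusion: 5! - 2×(5-1)! + (5-2)! = 120 - 48 + 6 = 78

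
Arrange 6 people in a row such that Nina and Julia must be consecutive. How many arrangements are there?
Treat the 2 as one block: (6-2+1)! × 2! = 120 × 2 = 240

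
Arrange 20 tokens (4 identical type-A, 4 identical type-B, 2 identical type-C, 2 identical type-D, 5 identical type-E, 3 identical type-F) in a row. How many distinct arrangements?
20! / (4! × 4! × 2! × 2! × 5! × 3!) = 1466593128000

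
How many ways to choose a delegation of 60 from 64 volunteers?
C(64,60) = 64!/(60!×4!) = 635376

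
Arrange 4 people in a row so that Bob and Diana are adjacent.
Treat as block: (4-1)! × 2! = 6 × 2 = 12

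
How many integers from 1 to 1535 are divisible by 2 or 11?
⌊1535/2⌋ + ⌊1535/11⌋ - ⌊1535/22⌋ = 767 + 139 - 69 = 837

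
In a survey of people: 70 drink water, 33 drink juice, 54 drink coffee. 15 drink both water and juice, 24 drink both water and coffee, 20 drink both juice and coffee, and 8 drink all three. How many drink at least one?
|A∪B∪C| = 70+33+54-15-24-20+8 = 106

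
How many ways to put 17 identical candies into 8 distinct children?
C(17+8-1, 8-1) = C(24, 7) = 346104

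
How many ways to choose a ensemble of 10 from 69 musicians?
C(69,10) = 69!/(10!×59!) = 340032449328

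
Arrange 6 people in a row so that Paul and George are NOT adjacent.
Total - adjacent = 6! - (6-1)!×2 = 720 - 240 = 480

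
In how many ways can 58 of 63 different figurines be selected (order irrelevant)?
C(63,58) = 63!/(58!×5!) = 7028847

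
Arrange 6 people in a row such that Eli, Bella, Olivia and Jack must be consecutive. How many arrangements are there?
Treat the 4 as one block: (6-4+1)! × 4! = 6 × 24 = 144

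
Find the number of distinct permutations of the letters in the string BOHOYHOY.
8! / (2! × 2! × 1! × 3!) = 1680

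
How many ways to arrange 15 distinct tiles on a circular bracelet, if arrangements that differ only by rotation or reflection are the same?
(15-1)!/2 = 87178291200/2 = 43589145600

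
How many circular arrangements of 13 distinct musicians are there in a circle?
Circular: fix one position, arrange the rest. (13-1)! = 479001600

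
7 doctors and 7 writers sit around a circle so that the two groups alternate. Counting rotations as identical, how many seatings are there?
Fix one of the doctors: (7-1)! ways for the remaining doctors, × 7! ways for the writers = 720 × 5040 = 3628800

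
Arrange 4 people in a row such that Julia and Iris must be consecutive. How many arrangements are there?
Treat the 2 as one block: (4-2+1)! × 2! = 6 × 2 = 12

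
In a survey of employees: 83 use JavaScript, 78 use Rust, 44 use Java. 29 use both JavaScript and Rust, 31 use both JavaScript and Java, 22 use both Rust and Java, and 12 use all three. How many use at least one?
|A∪B∪C| = 83+78+44-29-31-22+12 = 135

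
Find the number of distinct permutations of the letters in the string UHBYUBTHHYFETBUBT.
17! / (4! × 1! × 1! × 2! × 3! × 3! × 3!) = 34306272000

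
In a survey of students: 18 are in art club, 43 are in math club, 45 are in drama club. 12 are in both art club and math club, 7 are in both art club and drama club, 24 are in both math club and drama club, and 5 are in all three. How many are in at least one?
|A∪B∪C| = 18+43+45-12-7-24+5 = 68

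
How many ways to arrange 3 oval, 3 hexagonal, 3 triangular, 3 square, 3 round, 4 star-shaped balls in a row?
19! / (3! × 3! × 3! × 3! × 3! × 4!) = 651819168000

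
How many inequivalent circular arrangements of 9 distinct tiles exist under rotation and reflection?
(9-1)!/2 = 40320/2 = 20160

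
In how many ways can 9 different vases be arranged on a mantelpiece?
9! = 362880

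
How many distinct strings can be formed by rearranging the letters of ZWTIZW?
6! / (1! × 2! × 1! × 2!) = 180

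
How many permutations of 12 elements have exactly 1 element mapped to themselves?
Choose the 1 fixed point C(12,1) = 12, derange the rest: !11 = Σ_{j=0}^{11} (-1)^j·11!/j! = 39916800 - 39916800 + 19958400 - 6652800 + 1663200 - 332640 + 55440 - 7920 + 990 - 110 + 11 - 1 = 14684570. Product = 12 × 14684570 = 176214840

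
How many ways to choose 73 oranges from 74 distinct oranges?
C(74,73) = 74!/(73!×1!) = 74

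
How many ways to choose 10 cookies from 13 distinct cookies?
C(13,10) = 13!/(10!×3!) = 286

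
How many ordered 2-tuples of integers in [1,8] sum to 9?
Coefficient of x^9 in (x + x² + ... + x^8)^2. By inclusion-exclusion on dice exceeding 8: Σ_j (-1)^j C(2,j)·C(9-1-8j, 1) = C(2,0)·C(8,1) = 1·8 = 8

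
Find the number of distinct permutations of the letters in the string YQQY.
4! / (2! × 2!) = 6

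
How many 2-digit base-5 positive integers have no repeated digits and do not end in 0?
Last digit: 4 nonzero choices. First digit: 3 (nonzero, ≠last). Middle 0: P(3,0) = 1. Total = 12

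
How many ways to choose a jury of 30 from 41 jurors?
C(41,30) = 41!/(30!×11!) = 3159461968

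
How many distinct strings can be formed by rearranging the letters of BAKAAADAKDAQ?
12! / (2! × 1! × 2! × 6! × 1!) = 166320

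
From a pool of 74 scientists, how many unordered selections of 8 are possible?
C(74,8) = 74!/(8!×66!) = 15071474661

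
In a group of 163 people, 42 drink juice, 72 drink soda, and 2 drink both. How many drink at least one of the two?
|A∪B| = |A| + |B| - |A∩B| = 42 + 72 - 2 = 112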